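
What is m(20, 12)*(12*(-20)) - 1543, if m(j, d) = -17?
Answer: 2537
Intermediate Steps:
m(20, 12)*(12*(-20)) - 1543 = -204*(-20) - 1543 = -17*(-240) - 1543 = 4080 - 1543 = 2537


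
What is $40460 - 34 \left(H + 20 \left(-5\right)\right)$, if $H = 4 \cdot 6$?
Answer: $43044$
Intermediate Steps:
$H = 24$
$40460 - 34 \left(H + 20 \left(-5\right)\right) = 40460 - 34 \left(24 + 20 \left(-5\right)\right) = 40460 - 34 \left(24 - 100\right) = 40460 - -2584 = 40460 + 2584 = 43044$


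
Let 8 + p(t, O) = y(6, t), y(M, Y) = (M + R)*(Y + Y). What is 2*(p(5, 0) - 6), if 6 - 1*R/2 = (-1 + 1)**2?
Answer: 332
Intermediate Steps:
R = 12 (R = 12 - 2*(-1 + 1)**2 = 12 - 2*0**2 = 12 - 2*0 = 12 + 0 = 12)
y(M, Y) = 2*Y*(12 + M) (y(M, Y) = (M + 12)*(Y + Y) = (12 + M)*(2*Y) = 2*Y*(12 + M))
p(t, O) = -8 + 36*t (p(t, O) = -8 + 2*t*(12 + 6) = -8 + 2*t*18 = -8 + 36*t)
2*(p(5, 0) - 6) = 2*((-8 + 36*5) - 6) = 2*((-8 + 180) - 6) = 2*(172 - 6) = 2*166 = 332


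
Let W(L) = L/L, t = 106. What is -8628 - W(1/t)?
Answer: -8629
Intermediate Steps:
W(L) = 1
-8628 - W(1/t) = -8628 - 1*1 = -8628 - 1 = -8629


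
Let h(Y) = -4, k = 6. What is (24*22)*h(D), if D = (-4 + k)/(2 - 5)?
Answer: -2112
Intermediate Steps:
D = -2/3 (D = (-4 + 6)/(2 - 5) = 2/(-3) = 2*(-1/3) = -2/3 ≈ -0.66667)
(24*22)*h(D) = (24*22)*(-4) = 528*(-4) = -2112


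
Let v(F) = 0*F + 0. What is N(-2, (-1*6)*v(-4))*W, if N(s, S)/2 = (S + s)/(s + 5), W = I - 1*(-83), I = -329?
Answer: 328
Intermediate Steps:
v(F) = 0 (v(F) = 0 + 0 = 0)
W = -246 (W = -329 - 1*(-83) = -329 + 83 = -246)
N(s, S) = 2*(S + s)/(5 + s) (N(s, S) = 2*((S + s)/(s + 5)) = 2*((S + s)/(5 + s)) = 2*(S + s)/(5 + s))
N(-2, (-1*6)*v(-4))*W = (2*(-1*6*0 - 2)/(5 - 2))*(-246) = (2*(-6*0 - 2)/3)*(-246) = (2*(⅓)*(0 - 2))*(-246) = (2*(⅓)*(-2))*(-246) = -4/3*(-246) = 328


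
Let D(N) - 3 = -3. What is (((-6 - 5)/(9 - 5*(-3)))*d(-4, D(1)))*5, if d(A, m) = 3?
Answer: -55/8 ≈ -6.8750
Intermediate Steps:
D(N) = 0 (D(N) = 3 - 3 = 0)
(((-6 - 5)/(9 - 5*(-3)))*d(-4, D(1)))*5 = (((-6 - 5)/(9 - 5*(-3)))*3)*5 = (-11/(9 + 15)*3)*5 = (-11/24*3)*5 = (-11*1/24*3)*5 = -11/24*3*5 = -11/8*5 = -55/8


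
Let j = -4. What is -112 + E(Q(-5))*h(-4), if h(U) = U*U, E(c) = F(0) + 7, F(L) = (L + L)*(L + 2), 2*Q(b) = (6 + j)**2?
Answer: 0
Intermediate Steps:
Q(b) = 2 (Q(b) = (6 - 4)**2/2 = (1/2)*2**2 = (1/2)*4 = 2)
F(L) = 2*L*(2 + L) (F(L) = (2*L)*(2 + L) = 2*L*(2 + L))
E(c) = 7 (E(c) = 2*0*(2 + 0) + 7 = 2*0*2 + 7 = 0 + 7 = 7)
h(U) = U**2
-112 + E(Q(-5))*h(-4) = -112 + 7*(-4)**2 = -112 + 7*16 = -112 + 112 = 0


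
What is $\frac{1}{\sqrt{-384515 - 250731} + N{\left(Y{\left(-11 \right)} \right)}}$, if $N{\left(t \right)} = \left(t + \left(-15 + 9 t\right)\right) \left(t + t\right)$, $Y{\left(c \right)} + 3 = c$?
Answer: $\frac{2170}{9735423} - \frac{i \sqrt{635246}}{19470846} \approx 0.0002229 - 4.0934 \cdot 10^{-5} i$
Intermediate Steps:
$Y{\left(c \right)} = -3 + c$
$N{\left(t \right)} = 2 t \left(-15 + 10 t\right)$ ($N{\left(t \right)} = \left(-15 + 10 t\right) 2 t = 2 t \left(-15 + 10 t\right)$)
$\frac{1}{\sqrt{-384515 - 250731} + N{\left(Y{\left(-11 \right)} \right)}} = \frac{1}{\sqrt{-384515 - 250731} + 10 \left(-3 - 11\right) \left(-3 + 2 \left(-3 - 11\right)\right)} = \frac{1}{\sqrt{-635246} + 10 \left(-14\right) \left(-3 + 2 \left(-14\right)\right)} = \frac{1}{i \sqrt{635246} + 10 \left(-14\right) \left(-3 - 28\right)} = \frac{1}{i \sqrt{635246} + 10 \left(-14\right) \left(-31\right)} = \frac{1}{i \sqrt{635246} + 4340} = \frac{1}{4340 + i \sqrt{635246}}$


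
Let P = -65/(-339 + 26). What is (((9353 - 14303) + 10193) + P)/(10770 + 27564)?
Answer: 820562/5999271 ≈ 0.13678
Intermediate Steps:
P = 65/313 (P = -65/(-313) = -1/313*(-65) = 65/313 ≈ 0.20767)
(((9353 - 14303) + 10193) + P)/(10770 + 27564) = (((9353 - 14303) + 10193) + 65/313)/(10770 + 27564) = ((-4950 + 10193) + 65/313)/38334 = (5243 + 65/313)*(1/38334) = (1641124/313)*(1/38334) = 820562/5999271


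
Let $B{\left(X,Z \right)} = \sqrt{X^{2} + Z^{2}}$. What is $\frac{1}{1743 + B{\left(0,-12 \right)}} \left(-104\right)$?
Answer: $- \frac{8}{135} \approx -0.059259$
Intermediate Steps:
$\frac{1}{1743 + B{\left(0,-12 \right)}} \left(-104\right) = \frac{1}{1743 + \sqrt{0^{2} + \left(-12\right)^{2}}} \left(-104\right) = \frac{1}{1743 + \sqrt{0 + 144}} \left(-104\right) = \frac{1}{1743 + \sqrt{144}} \left(-104\right) = \frac{1}{1743 + 12} \left(-104\right) = \frac{1}{1755} \left(-104\right) = - \frac{8}{135}$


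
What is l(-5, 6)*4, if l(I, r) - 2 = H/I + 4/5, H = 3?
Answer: 44/5 ≈ 8.8000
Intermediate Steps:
l(I, r) = 14/5 + 3/I (l(I, r) = 2 + (3/I + 4/5) = 2 + (4/5 + 3/I) = 14/5 + 3/I)
l(-5, 6)*4 = (14/5 + 3/(-5))*4 = (14/5 + 3*(-1/5))*4 = (14/5 - 3/5)*4 = (11/5)*4 = 44/5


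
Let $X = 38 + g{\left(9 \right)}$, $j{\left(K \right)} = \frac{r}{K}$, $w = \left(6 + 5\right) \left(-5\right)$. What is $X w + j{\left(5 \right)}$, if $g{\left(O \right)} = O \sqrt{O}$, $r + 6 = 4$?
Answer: $- \frac{17877}{5} \approx -3575.4$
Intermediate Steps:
$w = -55$ ($w = 11 \left(-5\right) = -55$)
$r = -2$ ($r = -6 + 4 = -2$)
$g{\left(O \right)} = O^{\frac{3}{2}}$
$j{\left(K \right)} = - \frac{2}{K}$
$X = 65$ ($X = 38 + 9^{\frac{3}{2}} = 38 + 27 = 65$)
$X w + j{\left(5 \right)} = 65 \left(-55\right) - \frac{2}{5} = -3575 - \frac{2}{5} = - \frac{17877}{5}$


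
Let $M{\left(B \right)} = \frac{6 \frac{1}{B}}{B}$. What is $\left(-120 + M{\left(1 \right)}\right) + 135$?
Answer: $21$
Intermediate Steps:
$M{\left(B \right)} = \frac{6}{B^{2}}$
$\left(-120 + M{\left(1 \right)}\right) + 135 = \left(-120 + 6 \cdot 1^{-2}\right) + 135 = \left(-120 + 6 \cdot 1\right) + 135 = \left(-120 + 6\right) + 135 = -114 + 135 = 21$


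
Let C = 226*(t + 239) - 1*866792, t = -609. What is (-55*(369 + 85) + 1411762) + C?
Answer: 436380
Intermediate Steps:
C = -950412 (C = 226*(-609 + 239) - 1*866792 = 226*(-370) - 866792 = -83620 - 866792 = -950412)
(-55*(369 + 85) + 1411762) + C = (-55*(369 + 85) + 1411762) - 950412 = (-55*454 + 1411762) - 950412 = (-24970 + 1411762) - 950412 = 1386792 - 950412 = 436380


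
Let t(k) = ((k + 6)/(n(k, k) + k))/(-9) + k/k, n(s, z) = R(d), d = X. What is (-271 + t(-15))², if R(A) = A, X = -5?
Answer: 29170801/400 ≈ 72927.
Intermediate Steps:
d = -5
n(s, z) = -5
t(k) = 1 - (6 + k)/(9*(-5 + k)) (t(k) = ((k + 6)/(-5 + k))/(-9) + k/k = ((6 + k)/(-5 + k))*(-⅑) + 1 = -(6 + k)/(9*(-5 + k)) + 1 = 1 - (6 + k)/(9*(-5 + k)))
(-271 + t(-15))² = (-271 + (-51 + 8*(-15))/(9*(-5 - 15)))² = (-271 + (⅑)*(-51 - 120)/(-20))² = (-271 + (⅑)*(-1/20)*(-171))² = (-271 + 19/20)² = (-5401/20)² = 29170801/400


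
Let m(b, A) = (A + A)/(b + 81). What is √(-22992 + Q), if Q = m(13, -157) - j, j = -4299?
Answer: 2*I*√10325054/47 ≈ 136.73*I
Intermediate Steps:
m(b, A) = 2*A/(81 + b) (m(b, A) = (2*A)/(81 + b) = 2*A/(81 + b))
Q = 201896/47 (Q = 2*(-157)/(81 + 13) - 1*(-4299) = 2*(-157)/94 + 4299 = 2*(-157)*(1/94) + 4299 = -157/47 + 4299 = 201896/47 ≈ 4295.7)
√(-22992 + Q) = √(-22992 + 201896/47) = √(-878728/47) = 2*I*√10325054/47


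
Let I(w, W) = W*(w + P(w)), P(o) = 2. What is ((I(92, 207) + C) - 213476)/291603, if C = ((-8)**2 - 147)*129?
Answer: -204725/291603 ≈ -0.70207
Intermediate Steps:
I(w, W) = W*(2 + w) (I(w, W) = W*(w + 2) = W*(2 + w))
C = -10707 (C = (64 - 147)*129 = -83*129 = -10707)
((I(92, 207) + C) - 213476)/291603 = ((207*(2 + 92) - 10707) - 213476)/291603 = ((207*94 - 10707) - 213476)*(1/291603) = ((19458 - 10707) - 213476)*(1/291603) = (8751 - 213476)*(1/291603) = -204725*1/291603 = -204725/291603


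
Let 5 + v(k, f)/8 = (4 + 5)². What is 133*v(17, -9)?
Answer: 80864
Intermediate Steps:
v(k, f) = 608 (v(k, f) = -40 + 8*(4 + 5)² = -40 + 8*9² = -40 + 8*81 = -40 + 648 = 608)
133*v(17, -9) = 133*608 = 80864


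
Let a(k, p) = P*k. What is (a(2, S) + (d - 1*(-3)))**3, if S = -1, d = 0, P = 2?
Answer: 343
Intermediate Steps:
a(k, p) = 2*k
(a(2, S) + (d - 1*(-3)))**3 = (2*2 + (0 - 1*(-3)))**3 = (4 + (0 + 3))**3 = (4 + 3)**3 = 7**3 = 343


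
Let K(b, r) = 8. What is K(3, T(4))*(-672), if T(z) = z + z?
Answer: -5376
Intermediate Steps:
T(z) = 2*z
K(3, T(4))*(-672) = 8*(-672) = -5376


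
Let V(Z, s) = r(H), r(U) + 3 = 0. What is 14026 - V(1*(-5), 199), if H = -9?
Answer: 14029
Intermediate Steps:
r(U) = -3 (r(U) = -3 + 0 = -3)
V(Z, s) = -3
14026 - V(1*(-5), 199) = 14026 - 1*(-3) = 14026 + 3 = 14029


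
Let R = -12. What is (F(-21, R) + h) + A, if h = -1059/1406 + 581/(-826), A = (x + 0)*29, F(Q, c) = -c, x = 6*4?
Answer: 29305301/41477 ≈ 706.54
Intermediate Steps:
x = 24
A = 696 (A = (24 + 0)*29 = 24*29 = 696)
h = -60415/41477 (h = -1059*1/1406 + 581*(-1/826) = -1059/1406 - 83/118 = -60415/41477 ≈ -1.4566)
(F(-21, R) + h) + A = (-1*(-12) - 60415/41477) + 696 = (12 - 60415/41477) + 696 = 437309/41477 + 696 = 29305301/41477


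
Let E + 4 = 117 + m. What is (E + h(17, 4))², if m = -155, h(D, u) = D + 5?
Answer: 400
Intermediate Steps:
h(D, u) = 5 + D
E = -42 (E = -4 + (117 - 155) = -4 - 38 = -42)
(E + h(17, 4))² = (-42 + (5 + 17))² = (-42 + 22)² = (-20)² = 400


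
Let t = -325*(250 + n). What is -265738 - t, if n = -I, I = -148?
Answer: -136388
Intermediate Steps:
n = 148 (n = -1*(-148) = 148)
t = -129350 (t = -325*(250 + 148) = -325*398 = -129350)
-265738 - t = -265738 - 1*(-129350) = -265738 + 129350 = -136388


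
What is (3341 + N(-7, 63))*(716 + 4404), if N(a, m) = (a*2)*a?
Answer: 17607680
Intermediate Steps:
N(a, m) = 2*a² (N(a, m) = (2*a)*a = 2*a²)
(3341 + N(-7, 63))*(716 + 4404) = (3341 + 2*(-7)²)*(716 + 4404) = (3341 + 2*49)*5120 = (3341 + 98)*5120 = 3439*5120 = 17607680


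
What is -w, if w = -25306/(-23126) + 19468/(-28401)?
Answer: -134249369/328400763 ≈ -0.40880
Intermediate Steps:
w = 134249369/328400763 (w = -25306*(-1/23126) + 19468*(-1/28401) = 12653/11563 - 19468/28401 = 134249369/328400763 ≈ 0.40880)
-w = -1*134249369/328400763 = -134249369/328400763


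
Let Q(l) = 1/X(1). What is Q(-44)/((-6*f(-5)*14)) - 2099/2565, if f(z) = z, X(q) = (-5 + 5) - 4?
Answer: -235259/287280 ≈ -0.81892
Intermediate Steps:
X(q) = -4 (X(q) = 0 - 4 = -4)
Q(l) = -¼ (Q(l) = 1/(-4) = -¼)
Q(-44)/((-6*f(-5)*14)) - 2099/2565 = -1/(4*(-6*(-5)*14)) - 2099/2565 = -1/(4*(30*14)) - 2099*1/2565 = -¼/420 - 2099/2565 = -¼*1/420 - 2099/2565 = -1/1680 - 2099/2565 = -235259/287280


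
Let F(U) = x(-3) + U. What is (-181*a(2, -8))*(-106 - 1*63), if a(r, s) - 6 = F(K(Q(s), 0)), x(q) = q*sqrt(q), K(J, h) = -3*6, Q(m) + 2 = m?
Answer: -367068 - 91767*I*sqrt(3) ≈ -3.6707e+5 - 1.5895e+5*I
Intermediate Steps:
Q(m) = -2 + m
K(J, h) = -18
x(q) = q**(3/2)
F(U) = U - 3*I*sqrt(3) (F(U) = (-3)**(3/2) + U = -3*I*sqrt(3) + U = U - 3*I*sqrt(3))
a(r, s) = -12 - 3*I*sqrt(3) (a(r, s) = 6 + (-18 - 3*I*sqrt(3)) = -12 - 3*I*sqrt(3))
(-181*a(2, -8))*(-106 - 1*63) = (-181*(-12 - 3*I*sqrt(3)))*(-106 - 1*63) = (2172 + 543*I*sqrt(3))*(-106 - 63) = (2172 + 543*I*sqrt(3))*(-169) = -367068 - 91767*I*sqrt(3)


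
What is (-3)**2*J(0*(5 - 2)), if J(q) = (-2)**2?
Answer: 36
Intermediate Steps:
J(q) = 4
(-3)**2*J(0*(5 - 2)) = (-3)**2*4 = 9*4 = 36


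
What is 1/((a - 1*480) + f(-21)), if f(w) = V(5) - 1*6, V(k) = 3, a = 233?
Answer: -1/250 ≈ -0.0040000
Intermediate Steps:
f(w) = -3 (f(w) = 3 - 1*6 = 3 - 6 = -3)
1/((a - 1*480) + f(-21)) = 1/((233 - 1*480) - 3) = 1/((233 - 480) - 3) = 1/(-247 - 3) = 1/(-250) = -1/250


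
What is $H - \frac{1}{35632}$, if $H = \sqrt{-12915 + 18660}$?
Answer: $- \frac{1}{35632} + \sqrt{5745} \approx 75.796$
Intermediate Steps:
$H = \sqrt{5745} \approx 75.796$
$H - \frac{1}{35632} = \sqrt{5745} - \frac{1}{35632} = - \frac{1}{35632} + \sqrt{5745}$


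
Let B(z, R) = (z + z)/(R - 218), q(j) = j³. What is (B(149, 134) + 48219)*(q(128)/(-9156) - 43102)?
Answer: -100427005601767/48069 ≈ -2.0892e+9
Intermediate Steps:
B(z, R) = 2*z/(-218 + R) (B(z, R) = (2*z)/(-218 + R) = 2*z/(-218 + R))
(B(149, 134) + 48219)*(q(128)/(-9156) - 43102) = (2*149/(-218 + 134) + 48219)*(128³/(-9156) - 43102) = (2*149/(-84) + 48219)*(2097152*(-1/9156) - 43102) = (2*149*(-1/84) + 48219)*(-524288/2289 - 43102) = (-149/42 + 48219)*(-99184766/2289) = (2025049/42)*(-99184766/2289) = -100427005601767/48069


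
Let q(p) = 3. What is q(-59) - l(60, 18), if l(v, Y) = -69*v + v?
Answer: 4083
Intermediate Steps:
l(v, Y) = -68*v
q(-59) - l(60, 18) = 3 - (-68)*60 = 3 - 1*(-4080) = 3 + 4080 = 4083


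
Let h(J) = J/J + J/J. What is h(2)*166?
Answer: 332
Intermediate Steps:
h(J) = 2 (h(J) = 1 + 1 = 2)
h(2)*166 = 2*166 = 332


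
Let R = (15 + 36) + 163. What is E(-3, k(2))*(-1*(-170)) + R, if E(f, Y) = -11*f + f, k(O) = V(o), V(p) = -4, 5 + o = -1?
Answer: 5314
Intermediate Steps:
o = -6 (o = -5 - 1 = -6)
k(O) = -4
R = 214 (R = 51 + 163 = 214)
E(f, Y) = -10*f
E(-3, k(2))*(-1*(-170)) + R = (-10*(-3))*(-1*(-170)) + 214 = 30*170 + 214 = 5100 + 214 = 5314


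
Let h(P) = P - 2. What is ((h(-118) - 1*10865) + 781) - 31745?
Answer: -41949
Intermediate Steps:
h(P) = -2 + P
((h(-118) - 1*10865) + 781) - 31745 = (((-2 - 118) - 1*10865) + 781) - 31745 = ((-120 - 10865) + 781) - 31745 = (-10985 + 781) - 31745 = -10204 - 31745 = -41949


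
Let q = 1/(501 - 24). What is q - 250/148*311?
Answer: -18543301/35298 ≈ -525.34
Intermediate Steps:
q = 1/477 ≈ 0.0020964
q - 250/148*311 = 1/477 - 250/148*311 = 1/477 - 250*1/148*311 = 1/477 - 125/74*311 = 1/477 - 38875/74 = -18543301/35298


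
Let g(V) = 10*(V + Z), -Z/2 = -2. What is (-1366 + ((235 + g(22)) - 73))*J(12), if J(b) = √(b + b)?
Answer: -1888*√6 ≈ -4624.6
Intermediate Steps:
Z = 4 (Z = -2*(-2) = 4)
J(b) = √2*√b (J(b) = √(2*b) = √2*√b)
g(V) = 40 + 10*V (g(V) = 10*(V + 4) = 10*(4 + V) = 40 + 10*V)
(-1366 + ((235 + g(22)) - 73))*J(12) = (-1366 + ((235 + (40 + 10*22)) - 73))*(√2*√12) = (-1366 + ((235 + (40 + 220)) - 73))*(√2*(2*√3)) = (-1366 + ((235 + 260) - 73))*(2*√6) = (-1366 + (495 - 73))*(2*√6) = (-1366 + 422)*(2*√6) = -1888*√6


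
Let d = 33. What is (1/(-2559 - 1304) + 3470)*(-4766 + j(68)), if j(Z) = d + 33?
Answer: -63001662300/3863 ≈ -1.6309e+7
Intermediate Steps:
j(Z) = 66 (j(Z) = 33 + 33 = 66)
(1/(-2559 - 1304) + 3470)*(-4766 + j(68)) = (1/(-2559 - 1304) + 3470)*(-4766 + 66) = (1/(-3863) + 3470)*(-4700) = (-1/3863 + 3470)*(-4700) = (13404609/3863)*(-4700) = -63001662300/3863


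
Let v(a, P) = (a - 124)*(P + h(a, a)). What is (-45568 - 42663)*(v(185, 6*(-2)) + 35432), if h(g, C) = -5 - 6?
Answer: -3002412699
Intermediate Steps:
h(g, C) = -11
v(a, P) = (-124 + a)*(-11 + P) (v(a, P) = (a - 124)*(P - 11) = (-124 + a)*(-11 + P))
(-45568 - 42663)*(v(185, 6*(-2)) + 35432) = (-45568 - 42663)*((1364 - 744*(-2) - 11*185 + (6*(-2))*185) + 35432) = -88231*((1364 - 124*(-12) - 2035 - 12*185) + 35432) = -88231*((1364 + 1488 - 2035 - 2220) + 35432) = -88231*(-1403 + 35432) = -88231*34029 = -3002412699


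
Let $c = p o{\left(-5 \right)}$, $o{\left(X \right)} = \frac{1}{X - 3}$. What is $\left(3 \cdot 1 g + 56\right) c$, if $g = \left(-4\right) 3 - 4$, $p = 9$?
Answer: $-9$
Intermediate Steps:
$g = -16$ ($g = -12 - 4 = -16$)
$o{\left(X \right)} = \frac{1}{-3 + X}$
$c = - \frac{9}{8}$ ($c = \frac{9}{-3 - 5} = \frac{9}{-8} = 9 \left(- \frac{1}{8}\right) = - \frac{9}{8} \approx -1.125$)
$\left(3 \cdot 1 g + 56\right) c = \left(3 \cdot 1 \left(-16\right) + 56\right) \left(- \frac{9}{8}\right) = \left(3 \left(-16\right) + 56\right) \left(- \frac{9}{8}\right) = \left(-48 + 56\right) \left(- \frac{9}{8}\right) = 8 \left(- \frac{9}{8}\right) = -9$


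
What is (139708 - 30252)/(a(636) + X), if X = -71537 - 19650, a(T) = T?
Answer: -109456/90551 ≈ -1.2088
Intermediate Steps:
X = -91187
(139708 - 30252)/(a(636) + X) = (139708 - 30252)/(636 - 91187) = 109456/(-90551) = 109456*(-1/90551) = -109456/90551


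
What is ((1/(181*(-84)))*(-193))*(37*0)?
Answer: 0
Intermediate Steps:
((1/(181*(-84)))*(-193))*(37*0) = (((1/181)*(-1/84))*(-193))*0 = -1/15204*(-193)*0 = (193/15204)*0 = 0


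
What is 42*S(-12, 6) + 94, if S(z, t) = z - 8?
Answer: -746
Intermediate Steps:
S(z, t) = -8 + z
42*S(-12, 6) + 94 = 42*(-8 - 12) + 94 = 42*(-20) + 94 = -840 + 94 = -746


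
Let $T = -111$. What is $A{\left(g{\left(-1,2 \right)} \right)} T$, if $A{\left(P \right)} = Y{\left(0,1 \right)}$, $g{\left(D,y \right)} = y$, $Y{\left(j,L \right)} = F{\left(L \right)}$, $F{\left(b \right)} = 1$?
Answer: $-111$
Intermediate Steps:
$Y{\left(j,L \right)} = 1$
$A{\left(P \right)} = 1$
$A{\left(g{\left(-1,2 \right)} \right)} T = 1 \left(-111\right) = -111$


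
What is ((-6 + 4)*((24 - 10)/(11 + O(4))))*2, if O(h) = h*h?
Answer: -56/27 ≈ -2.0741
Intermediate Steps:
O(h) = h**2
((-6 + 4)*((24 - 10)/(11 + O(4))))*2 = ((-6 + 4)*((24 - 10)/(11 + 4**2)))*2 = -28/(11 + 16)*2 = -28/27*2 = -56/27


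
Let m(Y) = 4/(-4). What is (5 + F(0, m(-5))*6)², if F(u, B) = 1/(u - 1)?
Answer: 1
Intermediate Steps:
m(Y) = -1 (m(Y) = 4*(-¼) = -1)
F(u, B) = 1/(-1 + u)
(5 + F(0, m(-5))*6)² = (5 + 6/(-1 + 0))² = (5 + 6/(-1))² = (5 - 1*6)² = (5 - 6)² = (-1)² = 1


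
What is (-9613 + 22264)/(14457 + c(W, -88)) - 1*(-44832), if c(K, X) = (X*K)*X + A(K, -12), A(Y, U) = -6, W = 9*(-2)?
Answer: 1867114087/41647 ≈ 44832.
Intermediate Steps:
W = -18
c(K, X) = -6 + K*X² (c(K, X) = (X*K)*X - 6 = (K*X)*X - 6 = K*X² - 6 = -6 + K*X²)
(-9613 + 22264)/(14457 + c(W, -88)) - 1*(-44832) = (-9613 + 22264)/(14457 + (-6 - 18*(-88)²)) - 1*(-44832) = 12651/(14457 + (-6 - 18*7744)) + 44832 = 12651/(14457 + (-6 - 139392)) + 44832 = 12651/(14457 - 139398) + 44832 = 12651/(-124941) + 44832 = 12651*(-1/124941) + 44832 = -4217/41647 + 44832 = 1867114087/41647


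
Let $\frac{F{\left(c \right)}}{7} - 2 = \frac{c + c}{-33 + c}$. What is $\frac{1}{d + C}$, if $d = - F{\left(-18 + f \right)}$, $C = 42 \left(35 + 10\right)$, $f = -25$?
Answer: $\frac{38}{70987} \approx 0.00053531$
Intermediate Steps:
$F{\left(c \right)} = 14 + \frac{14 c}{-33 + c}$ ($F{\left(c \right)} = 14 + 7 \frac{c + c}{-33 + c} = 14 + 7 \frac{2 c}{-33 + c} = 14 + \frac{14 c}{-33 + c}$)
$C = 1890$ ($C = 42 \cdot 45 = 1890$)
$d = - \frac{833}{38}$ ($d = - \frac{14 \left(-33 + 2 \left(-18 - 25\right)\right)}{-33 - 43} = - \frac{14 \left(-33 + 2 \left(-43\right)\right)}{-33 - 43} = - \frac{14 \left(-33 - 86\right)}{-76} = - \frac{14 \left(-1\right) \left(-119\right)}{76} = \left(-1\right) \frac{833}{38} = - \frac{833}{38} \approx -21.921$)
$\frac{1}{d + C} = \frac{1}{- \frac{833}{38} + 1890} = \frac{1}{\frac{70987}{38}} = \frac{38}{70987}$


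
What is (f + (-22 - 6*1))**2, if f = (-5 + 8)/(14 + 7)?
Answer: 38025/49 ≈ 776.02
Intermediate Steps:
f = 1/7 (f = 3/21 = 3*(1/21) = 1/7 ≈ 0.14286)
(f + (-22 - 6*1))**2 = (1/7 + (-22 - 6*1))**2 = (1/7 + (-22 - 6))**2 = (1/7 - 28)**2 = (-195/7)**2 = 38025/49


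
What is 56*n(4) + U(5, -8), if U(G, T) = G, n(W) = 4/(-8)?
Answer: -23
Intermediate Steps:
n(W) = -½ (n(W) = 4*(-⅛) = -½)
56*n(4) + U(5, -8) = 56*(-½) + 5 = -28 + 5 = -23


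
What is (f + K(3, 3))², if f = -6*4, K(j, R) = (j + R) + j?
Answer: 225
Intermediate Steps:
K(j, R) = R + 2*j (K(j, R) = (R + j) + j = R + 2*j)
f = -24
(f + K(3, 3))² = (-24 + (3 + 2*3))² = (-24 + (3 + 6))² = (-24 + 9)² = (-15)² = 225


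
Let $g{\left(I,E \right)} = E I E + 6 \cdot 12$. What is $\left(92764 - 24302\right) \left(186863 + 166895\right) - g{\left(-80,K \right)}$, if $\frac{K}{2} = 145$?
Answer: $24225708124$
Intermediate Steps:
$K = 290$ ($K = 2 \cdot 145 = 290$)
$g{\left(I,E \right)} = 72 + I E^{2}$ ($g{\left(I,E \right)} = I E^{2} + 72 = 72 + I E^{2}$)
$\left(92764 - 24302\right) \left(186863 + 166895\right) - g{\left(-80,K \right)} = \left(92764 - 24302\right) \left(186863 + 166895\right) - \left(72 - 80 \cdot 290^{2}\right) = 68462 \cdot 353758 - \left(72 - 6728000\right) = 24218980196 - \left(72 - 6728000\right) = 24218980196 - -6727928 = 24218980196 + 6727928 = 24225708124$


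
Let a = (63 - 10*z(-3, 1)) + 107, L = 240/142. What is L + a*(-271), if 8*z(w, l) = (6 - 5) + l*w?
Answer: -6637905/142 ≈ -46746.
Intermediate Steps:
L = 120/71 (L = 240*(1/142) = 120/71 ≈ 1.6901)
z(w, l) = 1/8 + l*w/8 (z(w, l) = ((6 - 5) + l*w)/8 = (1 + l*w)/8 = 1/8 + l*w/8)
a = 345/2 (a = (63 - 10*(1/8 + (1/8)*1*(-3))) + 107 = (63 - 10*(1/8 - 3/8)) + 107 = (63 - 10*(-1/4)) + 107 = (63 + 5/2) + 107 = 131/2 + 107 = 345/2 ≈ 172.50)
L + a*(-271) = 120/71 + (345/2)*(-271) = 120/71 - 93495/2 = -6637905/142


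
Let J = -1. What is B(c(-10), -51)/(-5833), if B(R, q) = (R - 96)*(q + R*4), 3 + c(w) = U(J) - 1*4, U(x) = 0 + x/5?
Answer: -10836/7675 ≈ -1.4119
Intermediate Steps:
U(x) = x/5 (U(x) = 0 + x*(⅕) = 0 + x/5 = x/5)
c(w) = -36/5 (c(w) = -3 + ((⅕)*(-1) - 1*4) = -3 + (-⅕ - 4) = -3 - 21/5 = -36/5)
B(R, q) = (-96 + R)*(q + 4*R)
B(c(-10), -51)/(-5833) = (-384*(-36/5) - 96*(-51) + 4*(-36/5)² - 36/5*(-51))/(-5833) = (13824/5 + 4896 + 4*(1296/25) + 1836/5)*(-1/5833) = (13824/5 + 4896 + 5184/25 + 1836/5)*(-1/5833) = (205884/25)*(-1/5833) = -10836/7675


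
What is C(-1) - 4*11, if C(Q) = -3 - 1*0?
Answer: -47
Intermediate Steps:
C(Q) = -3 (C(Q) = -3 + 0 = -3)
C(-1) - 4*11 = -3 - 4*11 = -3 - 44 = -47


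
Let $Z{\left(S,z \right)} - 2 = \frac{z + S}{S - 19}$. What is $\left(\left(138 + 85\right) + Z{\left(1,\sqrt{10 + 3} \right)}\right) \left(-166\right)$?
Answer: $- \frac{336067}{9} + \frac{83 \sqrt{13}}{9} \approx -37308.0$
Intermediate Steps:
$Z{\left(S,z \right)} = 2 + \frac{S + z}{-19 + S}$ ($Z{\left(S,z \right)} = 2 + \frac{z + S}{S - 19} = 2 + \frac{S + z}{-19 + S}$)
$\left(\left(138 + 85\right) + Z{\left(1,\sqrt{10 + 3} \right)}\right) \left(-166\right) = \left(\left(138 + 85\right) + \frac{-38 + \sqrt{10 + 3} + 3 \cdot 1}{-19 + 1}\right) \left(-166\right) = \left(223 + \frac{-38 + \sqrt{13} + 3}{-18}\right) \left(-166\right) = \left(223 - \frac{-35 + \sqrt{13}}{18}\right) \left(-166\right) = \left(223 + \left(\frac{35}{18} - \frac{\sqrt{13}}{18}\right)\right) \left(-166\right) = \left(\frac{4049}{18} - \frac{\sqrt{13}}{18}\right) \left(-166\right) = - \frac{336067}{9} + \frac{83 \sqrt{13}}{9}$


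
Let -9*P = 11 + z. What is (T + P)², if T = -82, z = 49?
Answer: 70756/9 ≈ 7861.8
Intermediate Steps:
P = -20/3 (P = -(11 + 49)/9 = -⅑*60 = -20/3 ≈ -6.6667)
(T + P)² = (-82 - 20/3)² = (-266/3)² = 70756/9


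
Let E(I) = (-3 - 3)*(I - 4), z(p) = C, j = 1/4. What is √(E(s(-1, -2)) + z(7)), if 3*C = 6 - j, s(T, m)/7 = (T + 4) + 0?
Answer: I*√3603/6 ≈ 10.004*I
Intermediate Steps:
j = ¼ ≈ 0.25000
s(T, m) = 28 + 7*T (s(T, m) = 7*((T + 4) + 0) = 7*((4 + T) + 0) = 7*(4 + T) = 28 + 7*T)
C = 23/12 (C = (6 - 1*¼)/3 = (6 - ¼)/3 = (⅓)*(23/4) = 23/12 ≈ 1.9167)
z(p) = 23/12
E(I) = 24 - 6*I (E(I) = -6*(-4 + I) = 24 - 6*I)
√(E(s(-1, -2)) + z(7)) = √((24 - 6*(28 + 7*(-1))) + 23/12) = √((24 - 6*(28 - 7)) + 23/12) = √((24 - 6*21) + 23/12) = √((24 - 126) + 23/12) = √(-102 + 23/12) = √(-1201/12) = I*√3603/6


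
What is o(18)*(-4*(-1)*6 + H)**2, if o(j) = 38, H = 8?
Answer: 38912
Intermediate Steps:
o(18)*(-4*(-1)*6 + H)**2 = 38*(-4*(-1)*6 + 8)**2 = 38*(4*6 + 8)**2 = 38*(24 + 8)**2 = 38*32**2 = 38*1024 = 38912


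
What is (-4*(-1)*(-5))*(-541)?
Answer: 10820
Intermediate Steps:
(-4*(-1)*(-5))*(-541) = (4*(-5))*(-541) = -20*(-541) = 10820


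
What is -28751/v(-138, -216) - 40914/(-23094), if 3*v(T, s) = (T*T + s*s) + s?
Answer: 12727511/28005324 ≈ 0.45447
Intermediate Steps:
v(T, s) = s/3 + T**2/3 + s**2/3 (v(T, s) = ((T*T + s*s) + s)/3 = ((T**2 + s**2) + s)/3 = (s + T**2 + s**2)/3 = s/3 + T**2/3 + s**2/3)
-28751/v(-138, -216) - 40914/(-23094) = -28751/((1/3)*(-216) + (1/3)*(-138)**2 + (1/3)*(-216)**2) - 40914/(-23094) = -28751/(-72 + (1/3)*19044 + (1/3)*46656) - 40914*(-1/23094) = -28751/(-72 + 6348 + 15552) + 2273/1283 = -28751/21828 + 2273/1283 = 12727511/28005324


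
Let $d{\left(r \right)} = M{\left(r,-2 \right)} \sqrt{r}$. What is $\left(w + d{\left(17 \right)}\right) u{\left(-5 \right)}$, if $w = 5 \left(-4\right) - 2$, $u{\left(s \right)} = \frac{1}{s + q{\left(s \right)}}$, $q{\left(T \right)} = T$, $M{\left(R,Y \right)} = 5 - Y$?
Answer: $\frac{11}{5} - \frac{7 \sqrt{17}}{10} \approx -0.68617$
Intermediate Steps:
$d{\left(r \right)} = 7 \sqrt{r}$ ($d{\left(r \right)} = \left(5 - -2\right) \sqrt{r} = \left(5 + 2\right) \sqrt{r} = 7 \sqrt{r}$)
$u{\left(s \right)} = \frac{1}{2 s}$ ($u{\left(s \right)} = \frac{1}{s + s} = \frac{1}{2 s}$)
$w = -22$ ($w = -20 - 2 = -22$)
$\left(w + d{\left(17 \right)}\right) u{\left(-5 \right)} = \left(-22 + 7 \sqrt{17}\right) \frac{1}{2 \left(-5\right)} = \left(-22 + 7 \sqrt{17}\right) \frac{1}{2} \left(- \frac{1}{5}\right) = \left(-22 + 7 \sqrt{17}\right) \left(- \frac{1}{10}\right) = \frac{11}{5} - \frac{7 \sqrt{17}}{10}$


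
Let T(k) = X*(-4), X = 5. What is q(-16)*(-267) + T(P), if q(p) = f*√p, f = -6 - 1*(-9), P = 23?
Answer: -20 - 3204*I ≈ -20.0 - 3204.0*I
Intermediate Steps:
f = 3 (f = -6 + 9 = 3)
T(k) = -20 (T(k) = 5*(-4) = -20)
q(p) = 3*√p
q(-16)*(-267) + T(P) = (3*√(-16))*(-267) - 20 = (3*(4*I))*(-267) - 20 = (12*I)*(-267) - 20 = -3204*I - 20 = -20 - 3204*I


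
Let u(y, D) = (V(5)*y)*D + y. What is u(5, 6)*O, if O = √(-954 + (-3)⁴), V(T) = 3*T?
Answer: 1365*I*√97 ≈ 13444.0*I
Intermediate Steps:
u(y, D) = y + 15*D*y (u(y, D) = ((3*5)*y)*D + y = (15*y)*D + y = 15*D*y + y = y + 15*D*y)
O = 3*I*√97 (O = √(-954 + 81) = √(-873) = 3*I*√97 ≈ 29.547*I)
u(5, 6)*O = (5*(1 + 15*6))*(3*I*√97) = (5*(1 + 90))*(3*I*√97) = (5*91)*(3*I*√97) = 455*(3*I*√97) = 1365*I*√97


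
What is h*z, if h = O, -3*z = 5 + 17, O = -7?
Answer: 154/3 ≈ 51.333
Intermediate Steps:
z = -22/3 (z = -(5 + 17)/3 = -1/3*22 = -22/3 ≈ -7.3333)
h = -7
h*z = -7*(-22/3) = 154/3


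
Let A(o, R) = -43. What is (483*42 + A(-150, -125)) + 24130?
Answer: 44373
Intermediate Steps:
(483*42 + A(-150, -125)) + 24130 = (483*42 - 43) + 24130 = (20286 - 43) + 24130 = 20243 + 24130 = 44373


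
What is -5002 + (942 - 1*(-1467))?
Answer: -2593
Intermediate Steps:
-5002 + (942 - 1*(-1467)) = -5002 + (942 + 1467) = -5002 + 2409 = -2593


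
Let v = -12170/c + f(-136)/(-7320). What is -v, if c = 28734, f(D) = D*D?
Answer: 12928093/4381935 ≈ 2.9503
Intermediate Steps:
f(D) = D²
v = -12928093/4381935 (v = -12170/28734 + (-136)²/(-7320) = -12170*1/28734 + 18496*(-1/7320) = -6085/14367 - 2312/915 = -12928093/4381935 ≈ -2.9503)
-v = -1*(-12928093/4381935) = 12928093/4381935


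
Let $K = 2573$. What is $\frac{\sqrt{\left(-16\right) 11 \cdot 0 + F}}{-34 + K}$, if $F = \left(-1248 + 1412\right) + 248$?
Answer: $\frac{2 \sqrt{103}}{2539} \approx 0.0079944$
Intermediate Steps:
$F = 412$ ($F = 164 + 248 = 412$)
$\frac{\sqrt{\left(-16\right) 11 \cdot 0 + F}}{-34 + K} = \frac{\sqrt{\left(-16\right) 11 \cdot 0 + 412}}{-34 + 2573} = \frac{\sqrt{\left(-176\right) 0 + 412}}{2539} = \sqrt{0 + 412} \cdot \frac{1}{2539} = \sqrt{412} \cdot \frac{1}{2539} = 2 \sqrt{103} \cdot \frac{1}{2539} = \frac{2 \sqrt{103}}{2539}$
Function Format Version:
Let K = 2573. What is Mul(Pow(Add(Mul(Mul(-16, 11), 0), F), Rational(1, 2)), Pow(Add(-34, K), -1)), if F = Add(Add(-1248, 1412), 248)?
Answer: Mul(Rational(2, 2539), Pow(103, Rational(1, 2))) ≈ 0.0079944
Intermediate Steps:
F = 412 (F = Add(164, 248) = 412)
Mul(Pow(Add(Mul(Mul(-16, 11), 0), F), Rational(1, 2)), Pow(Add(-34, K), -1)) = Mul(Pow(Add(Mul(Mul(-16, 11), 0), 412), Rational(1, 2)), Pow(Add(-34, 2573), -1)) = Mul(Pow(Add(Mul(-176, 0), 412), Rational(1, 2)), Pow(2539, -1)) = Mul(Pow(Add(0, 412), Rational(1, 2)), Rational(1, 2539)) = Mul(Pow(412, Rational(1, 2)), Rational(1, 2539)) = Mul(Mul(2, Pow(103, Rational(1, 2))), Rational(1, 2539)) = Mul(Rational(2, 2539), Pow(103, Rational(1, 2)))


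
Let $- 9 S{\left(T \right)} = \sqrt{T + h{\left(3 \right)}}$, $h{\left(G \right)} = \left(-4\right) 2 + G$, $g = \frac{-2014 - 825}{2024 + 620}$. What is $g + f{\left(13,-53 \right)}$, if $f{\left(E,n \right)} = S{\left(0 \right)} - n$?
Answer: $\frac{137293}{2644} - \frac{i \sqrt{5}}{9} \approx 51.926 - 0.24845 i$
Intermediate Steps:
$g = - \frac{2839}{2644}$ ($g = \frac{-2014 + \left(-1186 + 361\right)}{2644} = \left(-2014 - 825\right) \frac{1}{2644} = \left(-2839\right) \frac{1}{2644} = - \frac{2839}{2644} \approx -1.0738$)
$h{\left(G \right)} = -8 + G$
$S{\left(T \right)} = - \frac{\sqrt{-5 + T}}{9}$ ($S{\left(T \right)} = - \frac{\sqrt{T + \left(-8 + 3\right)}}{9} = - \frac{\sqrt{T - 5}}{9} = - \frac{\sqrt{-5 + T}}{9}$)
$f{\left(E,n \right)} = - n - \frac{i \sqrt{5}}{9}$ ($f{\left(E,n \right)} = - \frac{\sqrt{-5 + 0}}{9} - n = - \frac{\sqrt{-5}}{9} - n = - \frac{i \sqrt{5}}{9} - n = - n - \frac{i \sqrt{5}}{9}$)
$g + f{\left(13,-53 \right)} = - \frac{2839}{2644} - \left(-53 + \frac{i \sqrt{5}}{9}\right) = - \frac{2839}{2644} + \left(53 - \frac{i \sqrt{5}}{9}\right) = \frac{137293}{2644} - \frac{i \sqrt{5}}{9}$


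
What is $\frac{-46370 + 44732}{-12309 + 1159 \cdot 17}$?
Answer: $- \frac{819}{3697} \approx -0.22153$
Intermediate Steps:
$\frac{-46370 + 44732}{-12309 + 1159 \cdot 17} = - \frac{1638}{-12309 + 19703} = - \frac{1638}{7394} = \left(-1638\right) \frac{1}{7394} = - \frac{819}{3697}$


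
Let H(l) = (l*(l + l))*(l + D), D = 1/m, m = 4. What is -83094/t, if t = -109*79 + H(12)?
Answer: 83094/5083 ≈ 16.347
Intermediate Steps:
D = 1/4 ≈ 0.25000
H(l) = 2*l**2*(1/4 + l) (H(l) = (l*(l + l))*(l + 1/4) = (l*(2*l))*(1/4 + l) = (2*l**2)*(1/4 + l) = 2*l**2*(1/4 + l))
t = -5083 (t = -109*79 + (1/2)*12**2*(1 + 4*12) = -8611 + (1/2)*144*(1 + 48) = -8611 + (1/2)*144*49 = -8611 + 3528 = -5083)
-83094/t = -83094/(-5083) = -83094*(-1/5083) = 83094/5083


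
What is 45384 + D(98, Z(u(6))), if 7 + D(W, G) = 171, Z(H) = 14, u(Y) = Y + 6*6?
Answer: 45548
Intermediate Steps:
u(Y) = 36 + Y (u(Y) = Y + 36 = 36 + Y)
D(W, G) = 164 (D(W, G) = -7 + 171 = 164)
45384 + D(98, Z(u(6))) = 45384 + 164 = 45548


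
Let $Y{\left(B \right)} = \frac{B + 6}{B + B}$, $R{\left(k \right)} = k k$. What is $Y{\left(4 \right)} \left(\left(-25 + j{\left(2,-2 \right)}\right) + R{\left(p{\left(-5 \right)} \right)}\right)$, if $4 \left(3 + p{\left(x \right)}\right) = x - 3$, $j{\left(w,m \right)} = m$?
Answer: $- \frac{5}{2} \approx -2.5$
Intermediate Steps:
$p{\left(x \right)} = - \frac{15}{4} + \frac{x}{4}$ ($p{\left(x \right)} = -3 + \frac{x - 3}{4} = -3 + \frac{-3 + x}{4} = -3 + \left(- \frac{3}{4} + \frac{x}{4}\right) = - \frac{15}{4} + \frac{x}{4}$)
$R{\left(k \right)} = k^{2}$
$Y{\left(B \right)} = \frac{6 + B}{2 B}$
$Y{\left(4 \right)} \left(\left(-25 + j{\left(2,-2 \right)}\right) + R{\left(p{\left(-5 \right)} \right)}\right) = \frac{6 + 4}{2 \cdot 4} \left(\left(-25 - 2\right) + \left(- \frac{15}{4} + \frac{1}{4} \left(-5\right)\right)^{2}\right) = \frac{1}{2} \cdot \frac{1}{4} \cdot 10 \left(-27 + \left(- \frac{15}{4} - \frac{5}{4}\right)^{2}\right) = \frac{5 \left(-27 + \left(-5\right)^{2}\right)}{4} = \frac{5 \left(-27 + 25\right)}{4} = \frac{5}{4} \left(-2\right) = - \frac{5}{2}$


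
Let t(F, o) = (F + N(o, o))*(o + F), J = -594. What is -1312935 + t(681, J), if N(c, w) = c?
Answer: -1305366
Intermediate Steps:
t(F, o) = (F + o)² (t(F, o) = (F + o)*(o + F) = (F + o)*(F + o) = (F + o)²)
-1312935 + t(681, J) = -1312935 + (681² + (-594)² + 2*681*(-594)) = -1312935 + (463761 + 352836 - 809028) = -1312935 + 7569 = -1305366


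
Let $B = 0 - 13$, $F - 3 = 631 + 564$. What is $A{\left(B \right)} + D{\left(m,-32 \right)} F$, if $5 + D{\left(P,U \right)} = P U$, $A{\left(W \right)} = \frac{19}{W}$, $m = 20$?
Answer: $- \frac{10045249}{13} \approx -7.7271 \cdot 10^{5}$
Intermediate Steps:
$F = 1198$ ($F = 3 + \left(631 + 564\right) = 3 + 1195 = 1198$)
$B = -13$ ($B = 0 - 13 = -13$)
$D{\left(P,U \right)} = -5 + P U$
$A{\left(B \right)} + D{\left(m,-32 \right)} F = \frac{19}{-13} + \left(-5 + 20 \left(-32\right)\right) 1198 = 19 \left(- \frac{1}{13}\right) + \left(-5 - 640\right) 1198 = - \frac{19}{13} - 772710 = - \frac{10045249}{13}$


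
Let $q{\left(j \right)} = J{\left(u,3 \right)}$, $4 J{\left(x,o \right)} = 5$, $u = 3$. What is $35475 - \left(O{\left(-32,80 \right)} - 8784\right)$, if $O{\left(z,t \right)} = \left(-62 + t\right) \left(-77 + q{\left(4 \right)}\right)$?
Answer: $\frac{91245}{2} \approx 45623.0$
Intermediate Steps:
$J{\left(x,o \right)} = \frac{5}{4}$ ($J{\left(x,o \right)} = \frac{1}{4} \cdot 5 = \frac{5}{4}$)
$q{\left(j \right)} = \frac{5}{4}$
$O{\left(z,t \right)} = \frac{9393}{2} - \frac{303 t}{4}$ ($O{\left(z,t \right)} = \left(-62 + t\right) \left(-77 + \frac{5}{4}\right) = \left(-62 + t\right) \left(- \frac{303}{4}\right) = \frac{9393}{2} - \frac{303 t}{4}$)
$35475 - \left(O{\left(-32,80 \right)} - 8784\right) = 35475 - \left(\left(\frac{9393}{2} - 6060\right) - 8784\right) = 35475 - \left(- \frac{2727}{2} - 8784\right) = 35475 - - \frac{20295}{2} = 35475 + \frac{20295}{2} = \frac{91245}{2}$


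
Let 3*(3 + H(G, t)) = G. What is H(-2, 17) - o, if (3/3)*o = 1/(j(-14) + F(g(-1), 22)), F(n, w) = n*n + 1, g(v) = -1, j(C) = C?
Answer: -43/12 ≈ -3.5833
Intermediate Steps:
H(G, t) = -3 + G/3
F(n, w) = 1 + n² (F(n, w) = n² + 1 = 1 + n²)
o = -1/12 (o = 1/(-14 + (1 + (-1)²)) = 1/(-14 + (1 + 1)) = 1/(-14 + 2) = 1/(-12) = -1/12 ≈ -0.083333)
H(-2, 17) - o = (-3 + (⅓)*(-2)) - 1*(-1/12) = (-3 - ⅔) + 1/12 = -11/3 + 1/12 = -43/12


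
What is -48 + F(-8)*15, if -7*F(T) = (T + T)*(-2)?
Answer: -816/7 ≈ -116.57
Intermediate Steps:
F(T) = 4*T/7 (F(T) = -(T + T)*(-2)/7 = -2*T*(-2)/7 = -(-4)*T/7 = 4*T/7)
-48 + F(-8)*15 = -48 + ((4/7)*(-8))*15 = -48 - 32/7*15 = -48 - 480/7 = -816/7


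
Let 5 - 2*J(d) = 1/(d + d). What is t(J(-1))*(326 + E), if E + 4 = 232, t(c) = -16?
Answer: -8864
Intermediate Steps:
J(d) = 5/2 - 1/(4*d) (J(d) = 5/2 - 1/(2*(d + d)) = 5/2 - 1/(2*d)/2 = 5/2 - 1/(4*d))
E = 228 (E = -4 + 232 = 228)
t(J(-1))*(326 + E) = -16*(326 + 228) = -16*554 = -8864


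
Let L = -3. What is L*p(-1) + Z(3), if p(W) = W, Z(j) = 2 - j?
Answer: 2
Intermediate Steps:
L*p(-1) + Z(3) = -3*(-1) + (2 - 1*3) = 3 + (2 - 3) = 3 - 1 = 2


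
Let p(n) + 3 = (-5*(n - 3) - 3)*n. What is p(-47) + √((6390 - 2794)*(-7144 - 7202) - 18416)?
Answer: -11612 + 2*I*√12901658 ≈ -11612.0 + 7183.8*I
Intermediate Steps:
p(n) = -3 + n*(12 - 5*n) (p(n) = -3 + (-5*(n - 3) - 3)*n = -3 + (-5*(-3 + n) - 3)*n = -3 + ((15 - 5*n) - 3)*n = -3 + (12 - 5*n)*n = -3 + n*(12 - 5*n))
p(-47) + √((6390 - 2794)*(-7144 - 7202) - 18416) = (-3 - 5*(-47)² + 12*(-47)) + √((6390 - 2794)*(-7144 - 7202) - 18416) = (-3 - 5*2209 - 564) + √(3596*(-14346) - 18416) = (-3 - 11045 - 564) + √(-51588216 - 18416) = -11612 + √(-51606632) = -11612 + 2*I*√12901658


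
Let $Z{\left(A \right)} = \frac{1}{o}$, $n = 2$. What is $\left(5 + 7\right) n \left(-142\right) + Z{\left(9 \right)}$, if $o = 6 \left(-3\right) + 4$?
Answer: $- \frac{47713}{14} \approx -3408.1$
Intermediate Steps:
$o = -14$ ($o = -18 + 4 = -14$)
$Z{\left(A \right)} = - \frac{1}{14}$ ($Z{\left(A \right)} = \frac{1}{-14} = - \frac{1}{14}$)
$\left(5 + 7\right) n \left(-142\right) + Z{\left(9 \right)} = \left(5 + 7\right) 2 \left(-142\right) - \frac{1}{14} = 12 \cdot 2 \left(-142\right) - \frac{1}{14} = 24 \left(-142\right) - \frac{1}{14} = -3408 - \frac{1}{14} = - \frac{47713}{14}$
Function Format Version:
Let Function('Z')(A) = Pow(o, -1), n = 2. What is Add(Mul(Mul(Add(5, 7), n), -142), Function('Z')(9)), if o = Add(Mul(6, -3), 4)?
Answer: Rational(-47713, 14) ≈ -3408.1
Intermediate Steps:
o = -14 (o = Add(-18, 4) = -14)
Function('Z')(A) = Rational(-1, 14) (Function('Z')(A) = Pow(-14, -1) = Rational(-1, 14))
Add(Mul(Mul(Add(5, 7), n), -142), Function('Z')(9)) = Add(Mul(Mul(Add(5, 7), 2), -142), Rational(-1, 14)) = Add(Mul(Mul(12, 2), -142), Rational(-1, 14)) = Add(Mul(24, -142), Rational(-1, 14)) = Add(-3408, Rational(-1, 14)) = Rational(-47713, 14)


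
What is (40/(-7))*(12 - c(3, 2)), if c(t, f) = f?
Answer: -400/7 ≈ -57.143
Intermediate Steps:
(40/(-7))*(12 - c(3, 2)) = (40/(-7))*(12 - 1*2) = (40*(-⅐))*(12 - 2) = -40/7*10 = -400/7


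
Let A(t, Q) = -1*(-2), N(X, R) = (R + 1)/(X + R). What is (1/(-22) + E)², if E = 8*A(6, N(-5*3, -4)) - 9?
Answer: 23409/484 ≈ 48.366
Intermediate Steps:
N(X, R) = (1 + R)/(R + X)
A(t, Q) = 2
E = 7 (E = 8*2 - 9 = 16 - 9 = 7)
(1/(-22) + E)² = (1/(-22) + 7)² = (-1/22 + 7)² = (153/22)² = 23409/484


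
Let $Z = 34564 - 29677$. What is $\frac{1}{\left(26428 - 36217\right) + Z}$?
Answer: $- \frac{1}{4902} \approx -0.000204$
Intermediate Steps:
$Z = 4887$ ($Z = 34564 - 29677 = 4887$)
$\frac{1}{\left(26428 - 36217\right) + Z} = \frac{1}{\left(26428 - 36217\right) + 4887} = \frac{1}{-9789 + 4887} = \frac{1}{-4902} = - \frac{1}{4902}$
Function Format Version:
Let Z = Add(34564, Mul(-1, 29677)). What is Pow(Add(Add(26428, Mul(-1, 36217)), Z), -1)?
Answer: Rational(-1, 4902) ≈ -0.00020400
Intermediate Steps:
Z = 4887 (Z = Add(34564, -29677) = 4887)
Pow(Add(Add(26428, Mul(-1, 36217)), Z), -1) = Pow(Add(Add(26428, Mul(-1, 36217)), 4887), -1) = Pow(Add(Add(26428, -36217), 4887), -1) = Pow(Add(-9789, 4887), -1) = Pow(-4902, -1) = Rational(-1, 4902)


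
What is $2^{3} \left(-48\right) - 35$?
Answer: $-419$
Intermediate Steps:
$2^{3} \left(-48\right) - 35 = 8 \left(-48\right) - 35 = -384 - 35 = -419$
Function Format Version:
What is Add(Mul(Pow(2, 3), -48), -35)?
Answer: -419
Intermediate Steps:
Add(Mul(Pow(2, 3), -48), -35) = Add(Mul(8, -48), -35) = Add(-384, -35) = -419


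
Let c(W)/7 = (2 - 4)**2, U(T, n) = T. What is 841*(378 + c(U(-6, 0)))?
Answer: 341446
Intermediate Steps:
c(W) = 28 (c(W) = 7*(2 - 4)**2 = 7*(-2)**2 = 7*4 = 28)
841*(378 + c(U(-6, 0))) = 841*(378 + 28) = 841*406 = 341446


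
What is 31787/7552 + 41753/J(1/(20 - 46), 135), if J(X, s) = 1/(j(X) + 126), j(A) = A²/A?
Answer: 516334712431/98176 ≈ 5.2593e+6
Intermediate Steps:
j(A) = A
J(X, s) = 1/(126 + X) (J(X, s) = 1/(X + 126) = 1/(126 + X))
31787/7552 + 41753/J(1/(20 - 46), 135) = 31787/7552 + 41753/(1/(126 + 1/(20 - 46))) = 31787*(1/7552) + 41753/(1/(126 + 1/(-26))) = 31787/7552 + 41753/(1/(126 - 1/26)) = 31787/7552 + 41753/(1/(3275/26)) = 31787/7552 + 41753/(26/3275) = 31787/7552 + 41753*(3275/26) = 31787/7552 + 136741075/26 = 516334712431/98176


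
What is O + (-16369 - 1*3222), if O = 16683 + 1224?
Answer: -1684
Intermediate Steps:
O = 17907
O + (-16369 - 1*3222) = 17907 + (-16369 - 1*3222) = 17907 + (-16369 - 3222) = 17907 - 19591 = -1684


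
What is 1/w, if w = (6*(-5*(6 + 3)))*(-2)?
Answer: 1/540 ≈ 0.0018519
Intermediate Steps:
w = 540 (w = (6*(-5*9))*(-2) = (6*(-45))*(-2) = -270*(-2) = 540)
1/w = 1/540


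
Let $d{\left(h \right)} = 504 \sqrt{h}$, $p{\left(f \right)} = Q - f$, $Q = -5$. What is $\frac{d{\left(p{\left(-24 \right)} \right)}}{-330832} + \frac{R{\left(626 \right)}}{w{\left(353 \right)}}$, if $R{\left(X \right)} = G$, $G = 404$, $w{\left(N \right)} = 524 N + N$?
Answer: $\frac{404}{185325} - \frac{63 \sqrt{19}}{41354} \approx -0.0044605$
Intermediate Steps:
$p{\left(f \right)} = -5 - f$
$w{\left(N \right)} = 525 N$
$R{\left(X \right)} = 404$
$\frac{d{\left(p{\left(-24 \right)} \right)}}{-330832} + \frac{R{\left(626 \right)}}{w{\left(353 \right)}} = \frac{504 \sqrt{-5 - -24}}{-330832} + \frac{404}{525 \cdot 353} = 504 \sqrt{-5 + 24} \left(- \frac{1}{330832}\right) + \frac{404}{185325} = 504 \sqrt{19} \left(- \frac{1}{330832}\right) + 404 \cdot \frac{1}{185325} = - \frac{63 \sqrt{19}}{41354} + \frac{404}{185325} = \frac{404}{185325} - \frac{63 \sqrt{19}}{41354}$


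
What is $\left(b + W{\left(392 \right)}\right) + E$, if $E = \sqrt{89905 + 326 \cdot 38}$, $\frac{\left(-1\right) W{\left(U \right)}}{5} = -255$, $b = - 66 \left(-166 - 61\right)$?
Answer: $16257 + \sqrt{102293} \approx 16577.0$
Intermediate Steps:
$b = 14982$ ($b = \left(-66\right) \left(-227\right) = 14982$)
$W{\left(U \right)} = 1275$ ($W{\left(U \right)} = \left(-5\right) \left(-255\right) = 1275$)
$E = \sqrt{102293}$ ($E = \sqrt{89905 + 12388} = \sqrt{102293} \approx 319.83$)
$\left(b + W{\left(392 \right)}\right) + E = \left(14982 + 1275\right) + \sqrt{102293} = 16257 + \sqrt{102293}$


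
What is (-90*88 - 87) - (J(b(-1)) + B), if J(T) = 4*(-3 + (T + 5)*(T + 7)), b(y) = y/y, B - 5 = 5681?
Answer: -13873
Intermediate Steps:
B = 5686 (B = 5 + 5681 = 5686)
b(y) = 1
J(T) = -12 + 4*(5 + T)*(7 + T) (J(T) = 4*(-3 + (5 + T)*(7 + T)) = -12 + 4*(5 + T)*(7 + T))
(-90*88 - 87) - (J(b(-1)) + B) = (-90*88 - 87) - ((128 + 4*1**2 + 48*1) + 5686) = (-7920 - 87) - ((128 + 4*1 + 48) + 5686) = -8007 - ((128 + 4 + 48) + 5686) = -8007 - (180 + 5686) = -8007 - 1*5866 = -8007 - 5866 = -13873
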